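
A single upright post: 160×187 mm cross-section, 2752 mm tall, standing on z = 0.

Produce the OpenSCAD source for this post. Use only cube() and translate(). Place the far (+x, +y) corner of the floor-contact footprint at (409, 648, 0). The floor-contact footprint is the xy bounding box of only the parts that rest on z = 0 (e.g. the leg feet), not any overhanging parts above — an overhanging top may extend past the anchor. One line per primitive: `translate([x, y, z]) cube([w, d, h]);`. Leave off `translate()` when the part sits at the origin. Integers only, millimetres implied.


translate([249, 461, 0]) cube([160, 187, 2752]);


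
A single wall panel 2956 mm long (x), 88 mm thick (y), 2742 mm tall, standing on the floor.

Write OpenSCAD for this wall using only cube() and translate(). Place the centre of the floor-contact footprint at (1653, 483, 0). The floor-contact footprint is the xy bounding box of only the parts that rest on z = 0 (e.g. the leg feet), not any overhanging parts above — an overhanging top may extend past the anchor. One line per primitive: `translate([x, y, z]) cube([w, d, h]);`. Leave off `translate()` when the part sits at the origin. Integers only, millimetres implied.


translate([175, 439, 0]) cube([2956, 88, 2742]);


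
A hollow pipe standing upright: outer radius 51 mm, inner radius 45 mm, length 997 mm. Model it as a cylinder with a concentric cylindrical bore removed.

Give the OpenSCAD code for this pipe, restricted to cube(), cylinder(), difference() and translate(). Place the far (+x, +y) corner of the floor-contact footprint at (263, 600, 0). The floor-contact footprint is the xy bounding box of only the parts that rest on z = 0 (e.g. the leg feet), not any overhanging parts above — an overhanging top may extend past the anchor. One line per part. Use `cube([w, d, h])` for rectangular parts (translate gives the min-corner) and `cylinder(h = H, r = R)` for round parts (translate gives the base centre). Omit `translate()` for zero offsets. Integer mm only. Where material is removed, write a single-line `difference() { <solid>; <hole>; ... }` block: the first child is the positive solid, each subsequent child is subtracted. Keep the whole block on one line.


difference() { translate([212, 549, 0]) cylinder(h = 997, r = 51); translate([212, 549, 0]) cylinder(h = 997, r = 45); }


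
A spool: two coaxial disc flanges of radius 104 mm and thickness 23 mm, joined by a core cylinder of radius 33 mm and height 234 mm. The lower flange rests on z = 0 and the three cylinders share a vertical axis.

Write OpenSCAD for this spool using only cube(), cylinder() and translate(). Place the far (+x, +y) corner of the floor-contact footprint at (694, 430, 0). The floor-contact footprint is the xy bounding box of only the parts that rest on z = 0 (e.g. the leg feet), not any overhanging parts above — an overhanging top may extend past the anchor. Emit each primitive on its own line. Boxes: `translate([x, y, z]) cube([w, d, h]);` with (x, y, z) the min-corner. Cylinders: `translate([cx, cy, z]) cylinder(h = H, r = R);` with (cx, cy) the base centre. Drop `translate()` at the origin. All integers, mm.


translate([590, 326, 0]) cylinder(h = 23, r = 104);
translate([590, 326, 23]) cylinder(h = 234, r = 33);
translate([590, 326, 257]) cylinder(h = 23, r = 104);


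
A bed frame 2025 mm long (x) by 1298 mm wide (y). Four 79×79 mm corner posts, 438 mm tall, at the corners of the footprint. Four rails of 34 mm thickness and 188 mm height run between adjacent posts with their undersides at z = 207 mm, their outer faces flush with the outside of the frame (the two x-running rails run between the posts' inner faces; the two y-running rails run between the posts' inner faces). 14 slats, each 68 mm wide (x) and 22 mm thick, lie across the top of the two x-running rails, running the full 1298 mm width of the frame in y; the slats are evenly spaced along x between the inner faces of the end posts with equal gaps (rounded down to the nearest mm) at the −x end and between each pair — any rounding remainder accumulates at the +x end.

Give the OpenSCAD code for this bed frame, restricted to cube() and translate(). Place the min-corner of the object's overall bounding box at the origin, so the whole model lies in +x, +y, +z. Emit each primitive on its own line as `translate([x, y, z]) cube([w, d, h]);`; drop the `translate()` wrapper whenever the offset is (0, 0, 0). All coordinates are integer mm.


cube([79, 79, 438]);
translate([0, 1219, 0]) cube([79, 79, 438]);
translate([1946, 0, 0]) cube([79, 79, 438]);
translate([1946, 1219, 0]) cube([79, 79, 438]);
translate([79, 0, 207]) cube([1867, 34, 188]);
translate([79, 1264, 207]) cube([1867, 34, 188]);
translate([0, 79, 207]) cube([34, 1140, 188]);
translate([1991, 79, 207]) cube([34, 1140, 188]);
translate([140, 0, 395]) cube([68, 1298, 22]);
translate([269, 0, 395]) cube([68, 1298, 22]);
translate([398, 0, 395]) cube([68, 1298, 22]);
translate([527, 0, 395]) cube([68, 1298, 22]);
translate([656, 0, 395]) cube([68, 1298, 22]);
translate([785, 0, 395]) cube([68, 1298, 22]);
translate([914, 0, 395]) cube([68, 1298, 22]);
translate([1043, 0, 395]) cube([68, 1298, 22]);
translate([1172, 0, 395]) cube([68, 1298, 22]);
translate([1301, 0, 395]) cube([68, 1298, 22]);
translate([1430, 0, 395]) cube([68, 1298, 22]);
translate([1559, 0, 395]) cube([68, 1298, 22]);
translate([1688, 0, 395]) cube([68, 1298, 22]);
translate([1817, 0, 395]) cube([68, 1298, 22]);


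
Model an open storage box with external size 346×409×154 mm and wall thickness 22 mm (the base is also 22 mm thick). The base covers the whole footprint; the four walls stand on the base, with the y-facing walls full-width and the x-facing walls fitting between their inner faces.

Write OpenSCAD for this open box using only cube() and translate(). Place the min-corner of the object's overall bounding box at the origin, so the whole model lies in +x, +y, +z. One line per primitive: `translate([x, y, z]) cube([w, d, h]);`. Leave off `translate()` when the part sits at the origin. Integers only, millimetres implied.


cube([346, 409, 22]);
translate([0, 0, 22]) cube([346, 22, 132]);
translate([0, 387, 22]) cube([346, 22, 132]);
translate([0, 22, 22]) cube([22, 365, 132]);
translate([324, 22, 22]) cube([22, 365, 132]);


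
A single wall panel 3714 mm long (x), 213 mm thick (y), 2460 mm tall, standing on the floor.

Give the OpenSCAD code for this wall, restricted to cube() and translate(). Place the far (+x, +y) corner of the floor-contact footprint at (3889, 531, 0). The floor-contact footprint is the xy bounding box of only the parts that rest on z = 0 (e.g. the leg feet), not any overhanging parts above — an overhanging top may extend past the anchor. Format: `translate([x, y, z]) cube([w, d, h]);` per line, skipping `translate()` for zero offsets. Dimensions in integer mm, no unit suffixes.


translate([175, 318, 0]) cube([3714, 213, 2460]);


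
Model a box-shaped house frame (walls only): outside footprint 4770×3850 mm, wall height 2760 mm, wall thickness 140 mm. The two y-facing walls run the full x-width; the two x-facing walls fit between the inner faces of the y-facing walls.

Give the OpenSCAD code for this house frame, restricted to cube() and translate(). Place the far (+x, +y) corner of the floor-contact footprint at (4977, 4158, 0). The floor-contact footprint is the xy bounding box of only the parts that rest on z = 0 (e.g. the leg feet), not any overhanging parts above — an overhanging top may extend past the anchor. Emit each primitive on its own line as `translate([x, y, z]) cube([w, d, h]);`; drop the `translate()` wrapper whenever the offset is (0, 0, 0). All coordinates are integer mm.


translate([207, 308, 0]) cube([4770, 140, 2760]);
translate([207, 4018, 0]) cube([4770, 140, 2760]);
translate([207, 448, 0]) cube([140, 3570, 2760]);
translate([4837, 448, 0]) cube([140, 3570, 2760]);


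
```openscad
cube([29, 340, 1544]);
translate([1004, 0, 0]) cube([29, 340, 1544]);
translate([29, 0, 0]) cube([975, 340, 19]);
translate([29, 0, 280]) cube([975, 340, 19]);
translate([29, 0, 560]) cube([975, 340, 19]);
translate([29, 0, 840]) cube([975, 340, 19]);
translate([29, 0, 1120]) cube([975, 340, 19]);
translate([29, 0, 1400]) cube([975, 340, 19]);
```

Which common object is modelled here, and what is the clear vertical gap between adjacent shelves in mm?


A bookshelf. The clear shelf gap is 261 mm.

Two tall side panels with 6 horizontal boards between them — a bookshelf. The first two shelf undersides are at z = 0 and z = 280; with shelf thickness 19, the clear gap is 280 − 0 − 19 = 261 mm.


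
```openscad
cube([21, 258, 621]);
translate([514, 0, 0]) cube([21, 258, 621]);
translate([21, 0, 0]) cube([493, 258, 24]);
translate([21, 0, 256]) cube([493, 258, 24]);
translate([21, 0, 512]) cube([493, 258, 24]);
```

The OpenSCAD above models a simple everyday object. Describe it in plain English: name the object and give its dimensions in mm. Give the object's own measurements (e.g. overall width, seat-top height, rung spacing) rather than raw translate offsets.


An open bookshelf. Two side panels, each 21 mm thick, 258 mm deep and 621 mm tall, stand 535 mm apart (outside-to-outside). Between them sit 3 shelves, each 24 mm thick and 258 mm deep, spanning the full gap between the sides. The bottom shelf rests on the floor (its underside at z = 0) and the clear gap between one shelf's top and the next shelf's underside is 232 mm.


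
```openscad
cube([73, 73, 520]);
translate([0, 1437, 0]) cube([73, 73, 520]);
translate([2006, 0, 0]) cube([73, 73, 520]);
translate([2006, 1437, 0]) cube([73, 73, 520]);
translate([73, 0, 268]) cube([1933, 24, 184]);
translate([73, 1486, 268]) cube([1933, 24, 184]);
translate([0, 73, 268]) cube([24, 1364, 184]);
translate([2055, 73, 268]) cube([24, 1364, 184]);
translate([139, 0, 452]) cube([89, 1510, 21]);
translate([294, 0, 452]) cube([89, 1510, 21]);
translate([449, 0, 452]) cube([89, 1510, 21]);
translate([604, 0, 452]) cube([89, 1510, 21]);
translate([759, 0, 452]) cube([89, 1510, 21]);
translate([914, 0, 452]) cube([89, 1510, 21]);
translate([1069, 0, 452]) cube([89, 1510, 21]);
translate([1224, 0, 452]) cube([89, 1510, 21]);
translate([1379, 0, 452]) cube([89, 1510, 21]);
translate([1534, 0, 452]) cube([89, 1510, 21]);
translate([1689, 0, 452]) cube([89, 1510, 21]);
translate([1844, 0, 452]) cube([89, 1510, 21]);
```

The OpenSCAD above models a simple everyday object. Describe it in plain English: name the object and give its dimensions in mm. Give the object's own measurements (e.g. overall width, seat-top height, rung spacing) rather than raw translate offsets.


A bed frame 2079 mm long (x) by 1510 mm wide (y). Four 73×73 mm corner posts, 520 mm tall, at the corners of the footprint. Four rails of 24 mm thickness and 184 mm height run between adjacent posts with their undersides at z = 268 mm, their outer faces flush with the outside of the frame (the two x-running rails run between the posts' inner faces; the two y-running rails run between the posts' inner faces). 12 slats, each 89 mm wide (x) and 21 mm thick, lie across the top of the two x-running rails, running the full 1510 mm width of the frame in y; along x they sit between the end posts with a 66 mm gap after the −x posts and between neighbouring slats, leaving 73 mm before the +x posts.


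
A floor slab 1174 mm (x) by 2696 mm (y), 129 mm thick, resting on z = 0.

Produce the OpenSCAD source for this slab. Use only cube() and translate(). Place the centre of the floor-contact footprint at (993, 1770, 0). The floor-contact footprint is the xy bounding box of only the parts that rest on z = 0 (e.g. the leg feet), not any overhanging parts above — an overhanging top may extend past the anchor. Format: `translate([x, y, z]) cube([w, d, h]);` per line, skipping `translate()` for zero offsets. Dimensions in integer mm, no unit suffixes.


translate([406, 422, 0]) cube([1174, 2696, 129]);


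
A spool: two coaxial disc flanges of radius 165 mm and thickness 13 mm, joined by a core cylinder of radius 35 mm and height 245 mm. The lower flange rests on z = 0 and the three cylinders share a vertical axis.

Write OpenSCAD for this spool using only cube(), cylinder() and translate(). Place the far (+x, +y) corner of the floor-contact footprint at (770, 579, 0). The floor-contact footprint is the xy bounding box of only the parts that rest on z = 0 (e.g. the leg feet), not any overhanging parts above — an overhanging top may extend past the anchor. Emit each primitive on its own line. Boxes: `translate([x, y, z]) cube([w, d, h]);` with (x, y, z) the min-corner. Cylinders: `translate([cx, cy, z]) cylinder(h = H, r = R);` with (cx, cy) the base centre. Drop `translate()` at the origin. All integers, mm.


translate([605, 414, 0]) cylinder(h = 13, r = 165);
translate([605, 414, 13]) cylinder(h = 245, r = 35);
translate([605, 414, 258]) cylinder(h = 13, r = 165);


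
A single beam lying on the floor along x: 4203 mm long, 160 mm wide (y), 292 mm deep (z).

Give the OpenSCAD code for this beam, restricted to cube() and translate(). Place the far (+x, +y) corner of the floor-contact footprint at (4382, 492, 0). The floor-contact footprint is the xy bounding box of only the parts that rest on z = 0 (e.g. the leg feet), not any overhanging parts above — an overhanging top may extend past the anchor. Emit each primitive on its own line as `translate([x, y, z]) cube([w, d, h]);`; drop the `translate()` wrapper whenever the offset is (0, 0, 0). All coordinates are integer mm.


translate([179, 332, 0]) cube([4203, 160, 292]);


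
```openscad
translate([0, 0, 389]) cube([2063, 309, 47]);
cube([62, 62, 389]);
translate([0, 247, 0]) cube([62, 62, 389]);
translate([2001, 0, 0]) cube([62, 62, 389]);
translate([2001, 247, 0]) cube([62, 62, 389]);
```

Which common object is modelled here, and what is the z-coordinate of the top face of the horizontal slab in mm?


A bench. The seat-top height is 436 mm.

A long slab on four corner posts — a bench. The slab sits at z = 389 with thickness 47, so the top is 389 + 47 = 436 mm.


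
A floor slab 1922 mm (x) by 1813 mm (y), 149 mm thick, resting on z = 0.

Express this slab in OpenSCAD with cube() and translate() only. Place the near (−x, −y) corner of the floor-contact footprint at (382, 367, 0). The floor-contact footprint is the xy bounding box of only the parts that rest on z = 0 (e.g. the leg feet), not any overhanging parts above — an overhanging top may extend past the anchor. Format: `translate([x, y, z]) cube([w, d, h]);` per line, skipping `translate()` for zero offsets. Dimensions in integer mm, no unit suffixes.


translate([382, 367, 0]) cube([1922, 1813, 149]);


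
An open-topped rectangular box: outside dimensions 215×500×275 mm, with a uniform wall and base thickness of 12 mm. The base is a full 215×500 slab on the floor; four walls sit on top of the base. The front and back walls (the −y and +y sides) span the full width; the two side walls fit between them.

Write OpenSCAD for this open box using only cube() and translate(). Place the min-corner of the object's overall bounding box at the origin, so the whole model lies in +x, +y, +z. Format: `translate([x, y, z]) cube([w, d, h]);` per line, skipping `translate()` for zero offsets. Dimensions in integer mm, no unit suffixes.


cube([215, 500, 12]);
translate([0, 0, 12]) cube([215, 12, 263]);
translate([0, 488, 12]) cube([215, 12, 263]);
translate([0, 12, 12]) cube([12, 476, 263]);
translate([203, 12, 12]) cube([12, 476, 263]);


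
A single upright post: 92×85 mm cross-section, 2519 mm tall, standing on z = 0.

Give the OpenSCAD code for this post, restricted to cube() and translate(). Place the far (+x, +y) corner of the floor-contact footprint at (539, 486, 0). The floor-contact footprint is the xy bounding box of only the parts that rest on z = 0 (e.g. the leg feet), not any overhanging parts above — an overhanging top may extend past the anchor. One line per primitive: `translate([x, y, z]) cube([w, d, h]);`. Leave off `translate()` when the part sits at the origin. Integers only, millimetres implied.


translate([447, 401, 0]) cube([92, 85, 2519]);


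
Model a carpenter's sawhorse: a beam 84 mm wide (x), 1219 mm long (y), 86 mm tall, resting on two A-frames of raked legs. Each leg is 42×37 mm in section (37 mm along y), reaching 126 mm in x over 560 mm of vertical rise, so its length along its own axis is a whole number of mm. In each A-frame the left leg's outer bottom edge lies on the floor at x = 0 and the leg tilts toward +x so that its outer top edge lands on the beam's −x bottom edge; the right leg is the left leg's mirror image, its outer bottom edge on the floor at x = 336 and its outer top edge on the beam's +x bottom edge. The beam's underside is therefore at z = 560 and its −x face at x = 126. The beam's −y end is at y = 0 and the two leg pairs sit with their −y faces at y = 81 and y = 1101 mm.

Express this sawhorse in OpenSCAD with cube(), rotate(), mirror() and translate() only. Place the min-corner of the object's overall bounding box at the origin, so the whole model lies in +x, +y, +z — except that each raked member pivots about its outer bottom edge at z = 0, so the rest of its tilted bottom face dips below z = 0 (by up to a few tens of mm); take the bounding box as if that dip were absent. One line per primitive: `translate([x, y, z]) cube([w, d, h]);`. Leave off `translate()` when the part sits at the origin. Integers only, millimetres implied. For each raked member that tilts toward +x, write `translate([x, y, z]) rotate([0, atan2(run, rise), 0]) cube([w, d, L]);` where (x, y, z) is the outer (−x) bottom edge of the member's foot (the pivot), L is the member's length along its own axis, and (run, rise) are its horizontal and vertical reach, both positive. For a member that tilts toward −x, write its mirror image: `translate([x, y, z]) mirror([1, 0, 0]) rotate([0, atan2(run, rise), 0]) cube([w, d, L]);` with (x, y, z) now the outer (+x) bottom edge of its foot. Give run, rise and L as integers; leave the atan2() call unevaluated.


// leg length = √(126² + 560²) = 574
// right-leg outer foot x = 2·126 + 84 = 336
// beam min-corner = (126, 0, 560)
translate([126, 0, 560]) cube([84, 1219, 86]);
translate([0, 81, 0]) rotate([0, atan2(126, 560), 0]) cube([42, 37, 574]);
translate([336, 81, 0]) mirror([1, 0, 0]) rotate([0, atan2(126, 560), 0]) cube([42, 37, 574]);
translate([0, 1101, 0]) rotate([0, atan2(126, 560), 0]) cube([42, 37, 574]);
translate([336, 1101, 0]) mirror([1, 0, 0]) rotate([0, atan2(126, 560), 0]) cube([42, 37, 574]);


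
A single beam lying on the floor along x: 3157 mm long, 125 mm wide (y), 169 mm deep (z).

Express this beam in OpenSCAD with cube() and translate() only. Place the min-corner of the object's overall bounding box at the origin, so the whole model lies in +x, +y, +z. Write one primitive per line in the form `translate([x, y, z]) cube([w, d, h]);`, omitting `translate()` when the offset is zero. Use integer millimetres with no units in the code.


cube([3157, 125, 169]);


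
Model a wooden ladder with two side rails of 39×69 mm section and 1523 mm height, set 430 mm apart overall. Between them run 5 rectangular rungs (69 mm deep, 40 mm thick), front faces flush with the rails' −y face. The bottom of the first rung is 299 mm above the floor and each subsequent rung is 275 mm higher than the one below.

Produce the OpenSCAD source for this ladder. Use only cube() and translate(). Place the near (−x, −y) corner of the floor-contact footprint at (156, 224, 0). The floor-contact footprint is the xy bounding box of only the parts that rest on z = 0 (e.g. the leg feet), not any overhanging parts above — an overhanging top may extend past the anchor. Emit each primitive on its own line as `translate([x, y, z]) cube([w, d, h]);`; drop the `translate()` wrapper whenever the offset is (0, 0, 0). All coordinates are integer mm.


// rung span = 430 - 2*39 = 352
// rung[k] z = 299 + k*275
translate([156, 224, 0]) cube([39, 69, 1523]);
translate([547, 224, 0]) cube([39, 69, 1523]);
translate([195, 224, 299]) cube([352, 69, 40]);
translate([195, 224, 574]) cube([352, 69, 40]);
translate([195, 224, 849]) cube([352, 69, 40]);
translate([195, 224, 1124]) cube([352, 69, 40]);
translate([195, 224, 1399]) cube([352, 69, 40]);


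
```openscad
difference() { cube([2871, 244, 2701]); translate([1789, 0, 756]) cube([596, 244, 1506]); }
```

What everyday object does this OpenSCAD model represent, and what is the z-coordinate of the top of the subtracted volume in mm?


A wall with a window opening. The window head height is 2262 mm.

A wall with a rectangular opening subtracted — a window. Sill at z = 756, opening 1506 mm tall, so the head is at 756 + 1506 = 2262 mm.


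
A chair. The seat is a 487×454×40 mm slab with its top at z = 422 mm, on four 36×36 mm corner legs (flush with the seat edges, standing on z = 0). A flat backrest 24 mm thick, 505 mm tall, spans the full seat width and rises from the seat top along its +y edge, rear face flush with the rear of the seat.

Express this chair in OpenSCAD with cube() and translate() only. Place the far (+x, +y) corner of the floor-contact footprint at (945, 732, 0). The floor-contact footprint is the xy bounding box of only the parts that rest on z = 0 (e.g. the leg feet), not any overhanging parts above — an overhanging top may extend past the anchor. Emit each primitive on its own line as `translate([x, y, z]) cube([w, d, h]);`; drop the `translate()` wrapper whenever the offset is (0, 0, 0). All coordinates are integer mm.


translate([458, 278, 382]) cube([487, 454, 40]);
translate([458, 278, 0]) cube([36, 36, 382]);
translate([909, 278, 0]) cube([36, 36, 382]);
translate([458, 696, 0]) cube([36, 36, 382]);
translate([909, 696, 0]) cube([36, 36, 382]);
translate([458, 708, 422]) cube([487, 24, 505]);


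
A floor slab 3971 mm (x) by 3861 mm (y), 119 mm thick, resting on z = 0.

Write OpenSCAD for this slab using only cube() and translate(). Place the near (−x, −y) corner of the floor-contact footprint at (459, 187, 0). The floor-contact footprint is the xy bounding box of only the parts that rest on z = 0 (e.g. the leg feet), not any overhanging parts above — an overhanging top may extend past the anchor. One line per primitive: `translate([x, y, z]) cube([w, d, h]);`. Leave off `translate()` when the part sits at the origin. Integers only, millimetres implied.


translate([459, 187, 0]) cube([3971, 3861, 119]);


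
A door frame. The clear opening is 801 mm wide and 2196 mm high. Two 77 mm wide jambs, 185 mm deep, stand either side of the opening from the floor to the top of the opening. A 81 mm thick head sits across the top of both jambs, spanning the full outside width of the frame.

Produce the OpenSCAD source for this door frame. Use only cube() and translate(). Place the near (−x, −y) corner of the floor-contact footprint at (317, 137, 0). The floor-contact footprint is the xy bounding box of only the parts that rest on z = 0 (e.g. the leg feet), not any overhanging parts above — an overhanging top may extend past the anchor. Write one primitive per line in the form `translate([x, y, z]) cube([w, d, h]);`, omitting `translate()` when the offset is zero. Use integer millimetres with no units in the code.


translate([317, 137, 0]) cube([77, 185, 2196]);
translate([1195, 137, 0]) cube([77, 185, 2196]);
translate([317, 137, 2196]) cube([955, 185, 81]);


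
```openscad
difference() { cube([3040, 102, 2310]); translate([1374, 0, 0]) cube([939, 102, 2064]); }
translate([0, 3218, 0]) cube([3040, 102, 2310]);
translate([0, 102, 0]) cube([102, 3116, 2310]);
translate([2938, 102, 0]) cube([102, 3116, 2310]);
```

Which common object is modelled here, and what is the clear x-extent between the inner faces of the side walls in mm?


A single room. The interior width is 2836 mm.

Four walls enclosing a rectangle with a door in the front wall — a room. Outside width 3040 minus two 102 mm walls gives 2836 mm.


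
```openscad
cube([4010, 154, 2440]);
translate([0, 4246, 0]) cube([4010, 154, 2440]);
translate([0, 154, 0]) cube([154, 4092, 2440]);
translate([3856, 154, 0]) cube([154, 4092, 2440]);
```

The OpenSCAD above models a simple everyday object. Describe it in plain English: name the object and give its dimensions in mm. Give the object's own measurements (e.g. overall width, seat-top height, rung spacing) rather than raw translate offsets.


The wall frame of a small rectangular building: four walls, each 2440 mm tall and 154 mm thick, enclosing a footprint 4010 mm (x) by 4400 mm (y) outside-to-outside, with no floor or roof. The front and back walls (the −y and +y sides) span the full width; the two side walls fit between them.


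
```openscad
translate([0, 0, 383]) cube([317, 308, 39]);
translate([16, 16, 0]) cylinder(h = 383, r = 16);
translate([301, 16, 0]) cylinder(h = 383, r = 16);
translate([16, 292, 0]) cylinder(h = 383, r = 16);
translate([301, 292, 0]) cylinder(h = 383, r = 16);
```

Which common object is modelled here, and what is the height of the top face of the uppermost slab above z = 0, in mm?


A stool. The seat height is 422 mm.

A 317×308×39 slab at z = 383 on four corner cylinders — a stool. The seat top is 383 + 39 = 422 mm.


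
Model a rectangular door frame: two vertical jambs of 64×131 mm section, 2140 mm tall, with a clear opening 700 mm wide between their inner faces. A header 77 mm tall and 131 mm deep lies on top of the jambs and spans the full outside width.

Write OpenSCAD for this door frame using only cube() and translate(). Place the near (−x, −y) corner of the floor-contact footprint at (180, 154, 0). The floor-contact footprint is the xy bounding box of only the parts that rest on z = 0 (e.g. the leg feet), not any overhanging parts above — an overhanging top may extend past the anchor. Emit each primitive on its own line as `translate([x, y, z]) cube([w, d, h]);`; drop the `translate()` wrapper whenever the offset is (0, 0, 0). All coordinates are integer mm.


translate([180, 154, 0]) cube([64, 131, 2140]);
translate([944, 154, 0]) cube([64, 131, 2140]);
translate([180, 154, 2140]) cube([828, 131, 77]);


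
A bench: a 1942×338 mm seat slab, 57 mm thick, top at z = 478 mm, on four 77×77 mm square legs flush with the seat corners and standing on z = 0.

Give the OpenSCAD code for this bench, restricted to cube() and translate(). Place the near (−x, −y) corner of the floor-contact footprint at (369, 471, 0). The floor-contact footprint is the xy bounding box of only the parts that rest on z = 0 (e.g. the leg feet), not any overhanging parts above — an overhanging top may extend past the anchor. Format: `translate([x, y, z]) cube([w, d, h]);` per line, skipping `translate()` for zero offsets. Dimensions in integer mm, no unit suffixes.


translate([369, 471, 421]) cube([1942, 338, 57]);
translate([369, 471, 0]) cube([77, 77, 421]);
translate([369, 732, 0]) cube([77, 77, 421]);
translate([2234, 471, 0]) cube([77, 77, 421]);
translate([2234, 732, 0]) cube([77, 77, 421]);


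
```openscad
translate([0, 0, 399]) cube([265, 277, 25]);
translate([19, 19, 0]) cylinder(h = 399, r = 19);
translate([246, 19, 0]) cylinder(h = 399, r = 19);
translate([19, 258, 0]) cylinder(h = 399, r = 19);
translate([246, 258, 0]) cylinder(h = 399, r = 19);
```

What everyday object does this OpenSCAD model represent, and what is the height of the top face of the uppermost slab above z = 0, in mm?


A stool. The seat height is 424 mm.

A 265×277×25 slab at z = 399 on four corner cylinders — a stool. The seat top is 399 + 25 = 424 mm.


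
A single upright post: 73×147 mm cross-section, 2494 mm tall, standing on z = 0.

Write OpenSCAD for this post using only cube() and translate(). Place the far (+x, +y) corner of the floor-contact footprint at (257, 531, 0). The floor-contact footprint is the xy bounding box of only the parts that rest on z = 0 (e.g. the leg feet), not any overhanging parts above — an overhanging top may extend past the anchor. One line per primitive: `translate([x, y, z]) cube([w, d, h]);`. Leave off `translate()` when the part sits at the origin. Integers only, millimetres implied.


translate([184, 384, 0]) cube([73, 147, 2494]);


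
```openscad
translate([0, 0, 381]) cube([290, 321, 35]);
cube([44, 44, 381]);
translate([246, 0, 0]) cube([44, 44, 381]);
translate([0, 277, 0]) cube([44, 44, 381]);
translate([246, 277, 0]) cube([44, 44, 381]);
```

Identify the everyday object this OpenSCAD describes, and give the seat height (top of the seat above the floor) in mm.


A stool. The seat height is 416 mm.

A 290×321×35 slab at z = 381 on four corner posts — a stool. The seat top is 381 + 35 = 416 mm.


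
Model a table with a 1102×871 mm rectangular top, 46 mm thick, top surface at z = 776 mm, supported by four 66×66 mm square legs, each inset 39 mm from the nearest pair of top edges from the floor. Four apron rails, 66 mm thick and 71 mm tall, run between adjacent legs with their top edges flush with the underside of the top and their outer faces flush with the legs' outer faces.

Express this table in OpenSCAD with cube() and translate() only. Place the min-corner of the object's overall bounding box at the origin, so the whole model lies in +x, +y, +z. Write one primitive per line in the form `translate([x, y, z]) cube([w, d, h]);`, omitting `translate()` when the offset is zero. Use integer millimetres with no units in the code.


translate([0, 0, 730]) cube([1102, 871, 46]);
translate([39, 39, 0]) cube([66, 66, 730]);
translate([997, 39, 0]) cube([66, 66, 730]);
translate([39, 766, 0]) cube([66, 66, 730]);
translate([997, 766, 0]) cube([66, 66, 730]);
translate([105, 39, 659]) cube([892, 66, 71]);
translate([105, 766, 659]) cube([892, 66, 71]);
translate([39, 105, 659]) cube([66, 661, 71]);
translate([997, 105, 659]) cube([66, 661, 71]);


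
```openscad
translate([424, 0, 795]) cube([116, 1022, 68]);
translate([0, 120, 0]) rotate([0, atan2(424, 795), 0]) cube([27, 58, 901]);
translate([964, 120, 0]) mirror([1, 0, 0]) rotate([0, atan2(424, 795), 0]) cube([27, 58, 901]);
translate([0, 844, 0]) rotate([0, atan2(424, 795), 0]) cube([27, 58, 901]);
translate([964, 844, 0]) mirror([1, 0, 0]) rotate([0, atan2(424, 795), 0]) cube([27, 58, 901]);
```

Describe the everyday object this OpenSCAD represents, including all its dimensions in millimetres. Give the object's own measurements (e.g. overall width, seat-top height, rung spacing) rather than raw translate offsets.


A sawhorse. A 116×1022×68 mm beam (x, y, z) sits on two A-frame leg pairs. Each pair is two raked legs of 27×58 mm section (58 mm along y) splaying symmetrically in x. Each leg rises 795 mm vertically over 424 mm of horizontal reach and is 901 mm long along its own axis. Every leg's outer bottom edge rests on the floor and its outer top edge meets a bottom edge of the beam — the left legs (tilting toward +x) meet the beam's −x bottom edge, the right legs (their mirror images, tilting toward −x) meet its +x bottom edge — so the leg tops tuck under the beam, the beam's underside is 795 mm above the floor, and the feet are 964 mm apart outside-to-outside with the beam centred between them. The two leg pairs are set in 120 mm from either end of the beam.


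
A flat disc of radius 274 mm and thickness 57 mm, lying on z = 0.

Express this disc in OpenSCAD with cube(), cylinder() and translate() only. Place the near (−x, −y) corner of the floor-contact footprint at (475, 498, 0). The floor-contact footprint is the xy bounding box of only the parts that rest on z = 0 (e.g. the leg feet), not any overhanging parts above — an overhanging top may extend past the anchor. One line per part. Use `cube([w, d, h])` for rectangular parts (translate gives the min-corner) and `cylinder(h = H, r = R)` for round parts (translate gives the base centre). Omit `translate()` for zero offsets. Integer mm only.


translate([749, 772, 0]) cylinder(h = 57, r = 274);


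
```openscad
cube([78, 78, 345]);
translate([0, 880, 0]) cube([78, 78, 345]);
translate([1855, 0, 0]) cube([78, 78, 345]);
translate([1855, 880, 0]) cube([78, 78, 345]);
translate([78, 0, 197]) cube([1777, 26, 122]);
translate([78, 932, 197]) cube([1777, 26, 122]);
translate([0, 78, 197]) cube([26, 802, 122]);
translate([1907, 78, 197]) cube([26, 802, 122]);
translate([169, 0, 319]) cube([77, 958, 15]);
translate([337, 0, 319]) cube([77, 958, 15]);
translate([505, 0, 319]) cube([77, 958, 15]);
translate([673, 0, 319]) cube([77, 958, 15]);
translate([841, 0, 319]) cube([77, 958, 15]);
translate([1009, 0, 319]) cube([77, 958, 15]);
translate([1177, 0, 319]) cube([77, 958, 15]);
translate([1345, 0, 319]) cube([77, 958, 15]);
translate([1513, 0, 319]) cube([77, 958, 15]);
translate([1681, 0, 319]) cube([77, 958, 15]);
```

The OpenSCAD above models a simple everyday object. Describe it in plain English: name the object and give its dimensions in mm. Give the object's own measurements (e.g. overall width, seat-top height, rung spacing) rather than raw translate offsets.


A bed frame 1933 mm long (x) by 958 mm wide (y). Four 78×78 mm corner posts, 345 mm tall, at the corners of the footprint. Four rails of 26 mm thickness and 122 mm height run between adjacent posts with their undersides at z = 197 mm, their outer faces flush with the outside of the frame (the two x-running rails run between the posts' inner faces; the two y-running rails run between the posts' inner faces). 10 slats, each 77 mm wide (x) and 15 mm thick, lie across the top of the two x-running rails, running the full 958 mm width of the frame in y; along x they sit between the end posts with a 91 mm gap after the −x posts and between neighbouring slats, leaving 97 mm before the +x posts.


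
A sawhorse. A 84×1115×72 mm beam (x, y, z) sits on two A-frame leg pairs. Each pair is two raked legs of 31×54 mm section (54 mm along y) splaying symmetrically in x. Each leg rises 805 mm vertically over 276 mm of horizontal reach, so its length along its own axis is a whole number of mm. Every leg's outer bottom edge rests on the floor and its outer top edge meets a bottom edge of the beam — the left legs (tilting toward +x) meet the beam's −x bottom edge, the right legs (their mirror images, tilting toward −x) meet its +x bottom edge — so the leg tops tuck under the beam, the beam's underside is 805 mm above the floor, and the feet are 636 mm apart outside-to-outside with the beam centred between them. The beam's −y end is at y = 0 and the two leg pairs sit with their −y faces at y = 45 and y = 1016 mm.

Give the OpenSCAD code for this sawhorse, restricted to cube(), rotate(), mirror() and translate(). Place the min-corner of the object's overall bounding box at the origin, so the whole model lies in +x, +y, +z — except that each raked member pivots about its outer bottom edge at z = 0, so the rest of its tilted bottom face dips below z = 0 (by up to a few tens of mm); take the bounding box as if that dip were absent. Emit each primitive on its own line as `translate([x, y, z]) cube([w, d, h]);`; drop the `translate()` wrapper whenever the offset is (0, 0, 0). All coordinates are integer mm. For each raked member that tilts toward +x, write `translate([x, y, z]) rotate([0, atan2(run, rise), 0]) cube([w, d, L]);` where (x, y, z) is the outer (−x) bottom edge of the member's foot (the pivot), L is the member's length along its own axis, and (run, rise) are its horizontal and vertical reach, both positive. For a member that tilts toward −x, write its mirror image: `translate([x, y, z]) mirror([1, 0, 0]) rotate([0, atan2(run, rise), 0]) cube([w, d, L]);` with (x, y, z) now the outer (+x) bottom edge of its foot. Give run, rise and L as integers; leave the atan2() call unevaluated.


// leg length = √(276² + 805²) = 851
// right-leg outer foot x = 2·276 + 84 = 636
// beam min-corner = (276, 0, 805)
translate([276, 0, 805]) cube([84, 1115, 72]);
translate([0, 45, 0]) rotate([0, atan2(276, 805), 0]) cube([31, 54, 851]);
translate([636, 45, 0]) mirror([1, 0, 0]) rotate([0, atan2(276, 805), 0]) cube([31, 54, 851]);
translate([0, 1016, 0]) rotate([0, atan2(276, 805), 0]) cube([31, 54, 851]);
translate([636, 1016, 0]) mirror([1, 0, 0]) rotate([0, atan2(276, 805), 0]) cube([31, 54, 851]);


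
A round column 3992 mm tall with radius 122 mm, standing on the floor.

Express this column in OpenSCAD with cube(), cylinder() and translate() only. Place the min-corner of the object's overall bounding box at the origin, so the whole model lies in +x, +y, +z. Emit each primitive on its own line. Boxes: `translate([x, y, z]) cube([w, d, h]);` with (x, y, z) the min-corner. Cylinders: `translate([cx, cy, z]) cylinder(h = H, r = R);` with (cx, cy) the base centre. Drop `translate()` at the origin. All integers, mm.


translate([122, 122, 0]) cylinder(h = 3992, r = 122);


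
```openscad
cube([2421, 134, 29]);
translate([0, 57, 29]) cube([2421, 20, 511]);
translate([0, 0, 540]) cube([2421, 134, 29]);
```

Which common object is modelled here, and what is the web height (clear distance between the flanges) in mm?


An I-beam. The web height is 511 mm.

Two wide flanges with a thin centred web — an I-beam. Overall 569 mm minus two 29 mm flanges gives a web of 569 − 2·29 = 511 mm.


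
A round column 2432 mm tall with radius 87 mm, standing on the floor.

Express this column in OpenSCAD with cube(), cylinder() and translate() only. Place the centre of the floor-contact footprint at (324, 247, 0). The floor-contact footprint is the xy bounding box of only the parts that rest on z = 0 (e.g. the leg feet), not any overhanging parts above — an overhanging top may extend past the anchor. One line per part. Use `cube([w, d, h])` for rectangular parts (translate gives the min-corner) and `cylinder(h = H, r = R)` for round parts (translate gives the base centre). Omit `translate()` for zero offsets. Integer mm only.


translate([324, 247, 0]) cylinder(h = 2432, r = 87);


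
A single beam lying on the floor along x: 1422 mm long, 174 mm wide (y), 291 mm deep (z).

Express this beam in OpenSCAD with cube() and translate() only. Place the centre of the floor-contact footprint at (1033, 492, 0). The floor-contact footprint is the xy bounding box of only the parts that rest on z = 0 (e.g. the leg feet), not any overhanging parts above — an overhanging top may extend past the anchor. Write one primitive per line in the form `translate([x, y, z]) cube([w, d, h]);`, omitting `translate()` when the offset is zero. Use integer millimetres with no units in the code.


translate([322, 405, 0]) cube([1422, 174, 291]);


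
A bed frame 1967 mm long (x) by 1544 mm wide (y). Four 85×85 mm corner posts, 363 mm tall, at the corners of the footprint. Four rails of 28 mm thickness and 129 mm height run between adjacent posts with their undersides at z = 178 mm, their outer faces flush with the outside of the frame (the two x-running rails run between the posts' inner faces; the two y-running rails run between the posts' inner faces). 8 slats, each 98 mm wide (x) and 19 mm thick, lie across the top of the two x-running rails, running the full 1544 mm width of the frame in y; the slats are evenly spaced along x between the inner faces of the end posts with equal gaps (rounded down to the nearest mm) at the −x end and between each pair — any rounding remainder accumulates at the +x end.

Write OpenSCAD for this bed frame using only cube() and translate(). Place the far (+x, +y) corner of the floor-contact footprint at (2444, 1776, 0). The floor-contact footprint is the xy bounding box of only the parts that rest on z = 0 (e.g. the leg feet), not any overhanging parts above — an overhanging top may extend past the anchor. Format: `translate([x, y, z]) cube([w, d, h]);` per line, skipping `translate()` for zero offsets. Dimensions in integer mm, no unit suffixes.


translate([477, 232, 0]) cube([85, 85, 363]);
translate([477, 1691, 0]) cube([85, 85, 363]);
translate([2359, 232, 0]) cube([85, 85, 363]);
translate([2359, 1691, 0]) cube([85, 85, 363]);
translate([562, 232, 178]) cube([1797, 28, 129]);
translate([562, 1748, 178]) cube([1797, 28, 129]);
translate([477, 317, 178]) cube([28, 1374, 129]);
translate([2416, 317, 178]) cube([28, 1374, 129]);
translate([674, 232, 307]) cube([98, 1544, 19]);
translate([884, 232, 307]) cube([98, 1544, 19]);
translate([1094, 232, 307]) cube([98, 1544, 19]);
translate([1304, 232, 307]) cube([98, 1544, 19]);
translate([1514, 232, 307]) cube([98, 1544, 19]);
translate([1724, 232, 307]) cube([98, 1544, 19]);
translate([1934, 232, 307]) cube([98, 1544, 19]);
translate([2144, 232, 307]) cube([98, 1544, 19]);
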